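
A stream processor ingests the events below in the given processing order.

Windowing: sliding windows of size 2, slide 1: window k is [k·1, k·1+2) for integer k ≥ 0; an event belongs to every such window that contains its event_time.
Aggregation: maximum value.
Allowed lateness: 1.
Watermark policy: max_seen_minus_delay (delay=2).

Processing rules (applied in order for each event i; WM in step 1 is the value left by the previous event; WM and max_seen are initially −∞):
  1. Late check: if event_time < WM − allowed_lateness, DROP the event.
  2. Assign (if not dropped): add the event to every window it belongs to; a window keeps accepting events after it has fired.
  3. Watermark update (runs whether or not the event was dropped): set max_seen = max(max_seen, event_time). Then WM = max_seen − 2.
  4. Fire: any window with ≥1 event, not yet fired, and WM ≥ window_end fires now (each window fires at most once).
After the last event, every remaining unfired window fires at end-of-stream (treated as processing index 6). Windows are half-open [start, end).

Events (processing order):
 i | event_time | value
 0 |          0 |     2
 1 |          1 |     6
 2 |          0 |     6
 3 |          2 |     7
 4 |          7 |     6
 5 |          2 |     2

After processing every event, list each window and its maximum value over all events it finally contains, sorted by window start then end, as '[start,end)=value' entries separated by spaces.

i=0 t=0 v=2: → [0,2); WM=-2
i=1 t=1 v=6: → [1,3),[0,2); WM=-1
i=2 t=0 v=6: → [0,2); WM=-1
i=3 t=2 v=7: → [2,4),[1,3); WM=0
i=4 t=7 v=6: → [7,9),[6,8); WM=5; [0,2) fires=6 [1,3) fires=7 [2,4) fires=7
i=5 t=2 v=2: DROP (t<5-1); WM=5

[0,2)=6 [1,3)=7 [2,4)=7 [6,8)=6 [7,9)=6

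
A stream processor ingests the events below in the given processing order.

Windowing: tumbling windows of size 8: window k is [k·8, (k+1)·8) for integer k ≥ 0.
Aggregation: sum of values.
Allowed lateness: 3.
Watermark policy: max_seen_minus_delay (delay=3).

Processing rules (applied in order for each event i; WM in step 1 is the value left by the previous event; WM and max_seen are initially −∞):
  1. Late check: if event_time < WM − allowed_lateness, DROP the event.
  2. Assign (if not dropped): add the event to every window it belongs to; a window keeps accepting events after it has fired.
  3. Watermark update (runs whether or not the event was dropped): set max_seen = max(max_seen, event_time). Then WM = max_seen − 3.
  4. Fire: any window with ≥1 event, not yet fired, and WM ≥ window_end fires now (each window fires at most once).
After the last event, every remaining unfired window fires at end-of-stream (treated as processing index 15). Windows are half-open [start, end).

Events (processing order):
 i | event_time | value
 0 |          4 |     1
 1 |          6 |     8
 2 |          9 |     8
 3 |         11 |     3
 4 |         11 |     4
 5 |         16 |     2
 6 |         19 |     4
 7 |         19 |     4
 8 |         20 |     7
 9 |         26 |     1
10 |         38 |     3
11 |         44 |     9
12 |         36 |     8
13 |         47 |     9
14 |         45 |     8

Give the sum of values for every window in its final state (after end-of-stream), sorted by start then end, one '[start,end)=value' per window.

i=0 t=4 v=1: → [0,8); WM=1
i=1 t=6 v=8: → [0,8); WM=3
i=2 t=9 v=8: → [8,16); WM=6
i=3 t=11 v=3: → [8,16); WM=8; [0,8) fires=9
i=4 t=11 v=4: → [8,16); WM=8
i=5 t=16 v=2: → [16,24); WM=13
i=6 t=19 v=4: → [16,24); WM=16; [8,16) fires=15
i=7 t=19 v=4: → [16,24); WM=16
i=8 t=20 v=7: → [16,24); WM=17
i=9 t=26 v=1: → [24,32); WM=23
i=10 t=38 v=3: → [32,40); WM=35; [16,24) fires=17 [24,32) fires=1
i=11 t=44 v=9: → [40,48); WM=41; [32,40) fires=3
i=12 t=36 v=8: DROP (t<41-3); WM=41
i=13 t=47 v=9: → [40,48); WM=44
i=14 t=45 v=8: → [40,48); WM=44

[0,8)=9 [8,16)=15 [16,24)=17 [24,32)=1 [32,40)=3 [40,48)=26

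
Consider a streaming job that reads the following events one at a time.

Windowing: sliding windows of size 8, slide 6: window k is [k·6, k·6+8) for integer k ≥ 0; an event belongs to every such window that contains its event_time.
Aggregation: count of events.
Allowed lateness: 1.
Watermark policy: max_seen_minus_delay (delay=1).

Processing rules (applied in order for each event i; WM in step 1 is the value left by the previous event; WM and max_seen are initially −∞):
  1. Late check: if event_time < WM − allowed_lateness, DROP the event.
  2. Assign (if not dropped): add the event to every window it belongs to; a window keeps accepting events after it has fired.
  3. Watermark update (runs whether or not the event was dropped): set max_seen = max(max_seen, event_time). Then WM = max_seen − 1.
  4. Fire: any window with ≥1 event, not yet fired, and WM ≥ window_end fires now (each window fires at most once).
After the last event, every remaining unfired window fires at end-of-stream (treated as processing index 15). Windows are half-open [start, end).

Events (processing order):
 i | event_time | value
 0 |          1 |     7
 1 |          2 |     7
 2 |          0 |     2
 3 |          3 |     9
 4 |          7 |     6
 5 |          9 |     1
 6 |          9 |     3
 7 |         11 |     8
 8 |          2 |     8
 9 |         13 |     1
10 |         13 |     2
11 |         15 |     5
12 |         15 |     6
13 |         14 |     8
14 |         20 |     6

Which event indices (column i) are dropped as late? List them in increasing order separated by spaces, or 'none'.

i=0 t=1 v=7: → [0,8); WM=0
i=1 t=2 v=7: → [0,8); WM=1
i=2 t=0 v=2: → [0,8); WM=1
i=3 t=3 v=9: → [0,8); WM=2
i=4 t=7 v=6: → [6,14),[0,8); WM=6
i=5 t=9 v=1: → [6,14); WM=8; [0,8) fires=5
i=6 t=9 v=3: → [6,14); WM=8
i=7 t=11 v=8: → [6,14); WM=10
i=8 t=2 v=8: DROP (t<10-1); WM=10
i=9 t=13 v=1: → [12,20),[6,14); WM=12
i=10 t=13 v=2: → [12,20),[6,14); WM=12
i=11 t=15 v=5: → [12,20); WM=14; [6,14) fires=6
i=12 t=15 v=6: → [12,20); WM=14
i=13 t=14 v=8: → [12,20); WM=14
i=14 t=20 v=6: → [18,26); WM=19

8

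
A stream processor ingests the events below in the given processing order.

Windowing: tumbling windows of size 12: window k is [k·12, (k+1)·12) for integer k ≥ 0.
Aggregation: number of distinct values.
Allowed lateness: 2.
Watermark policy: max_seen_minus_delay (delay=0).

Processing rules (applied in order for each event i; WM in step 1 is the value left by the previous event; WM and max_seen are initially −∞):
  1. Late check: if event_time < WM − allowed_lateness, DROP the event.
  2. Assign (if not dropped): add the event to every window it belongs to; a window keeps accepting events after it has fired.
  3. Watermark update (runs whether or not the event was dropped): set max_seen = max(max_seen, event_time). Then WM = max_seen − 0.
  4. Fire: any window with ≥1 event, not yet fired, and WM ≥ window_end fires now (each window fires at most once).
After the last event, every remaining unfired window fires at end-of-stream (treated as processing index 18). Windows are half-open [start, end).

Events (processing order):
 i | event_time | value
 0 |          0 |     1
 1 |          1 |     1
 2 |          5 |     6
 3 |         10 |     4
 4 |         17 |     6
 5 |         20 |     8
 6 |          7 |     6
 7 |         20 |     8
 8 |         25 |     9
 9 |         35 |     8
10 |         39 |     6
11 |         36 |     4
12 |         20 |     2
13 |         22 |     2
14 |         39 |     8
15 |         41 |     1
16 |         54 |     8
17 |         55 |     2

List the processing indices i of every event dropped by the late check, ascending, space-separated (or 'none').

i=0 t=0 v=1: → [0,12); WM=0
i=1 t=1 v=1: → [0,12); WM=1
i=2 t=5 v=6: → [0,12); WM=5
i=3 t=10 v=4: → [0,12); WM=10
i=4 t=17 v=6: → [12,24); WM=17; [0,12) fires=3
i=5 t=20 v=8: → [12,24); WM=20
i=6 t=7 v=6: DROP (t<20-2); WM=20
i=7 t=20 v=8: → [12,24); WM=20
i=8 t=25 v=9: → [24,36); WM=25; [12,24) fires=2
i=9 t=35 v=8: → [24,36); WM=35
i=10 t=39 v=6: → [36,48); WM=39; [24,36) fires=2
i=11 t=36 v=4: DROP (t<39-2); WM=39
i=12 t=20 v=2: DROP (t<39-2); WM=39
i=13 t=22 v=2: DROP (t<39-2); WM=39
i=14 t=39 v=8: → [36,48); WM=39
i=15 t=41 v=1: → [36,48); WM=41
i=16 t=54 v=8: → [48,60); WM=54; [36,48) fires=3
i=17 t=55 v=2: → [48,60); WM=55

6 11 12 13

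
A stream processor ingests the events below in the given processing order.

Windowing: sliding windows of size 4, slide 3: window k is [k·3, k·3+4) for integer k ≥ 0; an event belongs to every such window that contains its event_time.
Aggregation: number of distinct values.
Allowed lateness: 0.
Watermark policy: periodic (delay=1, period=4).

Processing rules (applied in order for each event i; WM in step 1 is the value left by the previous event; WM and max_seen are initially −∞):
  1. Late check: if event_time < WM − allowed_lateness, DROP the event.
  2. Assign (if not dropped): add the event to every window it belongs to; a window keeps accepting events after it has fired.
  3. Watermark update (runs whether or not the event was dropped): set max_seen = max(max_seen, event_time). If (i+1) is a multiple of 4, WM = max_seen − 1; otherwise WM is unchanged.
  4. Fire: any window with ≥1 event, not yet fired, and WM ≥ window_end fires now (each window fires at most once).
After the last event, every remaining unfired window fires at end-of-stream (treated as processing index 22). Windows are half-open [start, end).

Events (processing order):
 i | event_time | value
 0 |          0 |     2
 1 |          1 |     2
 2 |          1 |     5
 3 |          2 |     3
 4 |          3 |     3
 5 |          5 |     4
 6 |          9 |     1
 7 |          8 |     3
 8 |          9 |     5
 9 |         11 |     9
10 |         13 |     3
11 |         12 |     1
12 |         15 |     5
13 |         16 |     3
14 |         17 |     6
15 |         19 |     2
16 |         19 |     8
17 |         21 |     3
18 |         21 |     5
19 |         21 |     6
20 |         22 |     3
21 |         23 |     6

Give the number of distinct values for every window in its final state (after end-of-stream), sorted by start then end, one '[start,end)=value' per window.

[0,4)=3 [3,7)=2 [6,10)=3 [9,13)=3 [12,16)=3 [15,19)=3 [18,22)=5 [21,25)=3

i=0 t=0 v=2: → [0,4); WM=−∞
i=1 t=1 v=2: → [0,4); WM=−∞
i=2 t=1 v=5: → [0,4); WM=−∞
i=3 t=2 v=3: → [0,4); WM=1
i=4 t=3 v=3: → [3,7),[0,4); WM=1
i=5 t=5 v=4: → [3,7); WM=1
i=6 t=9 v=1: → [9,13),[6,10); WM=1
i=7 t=8 v=3: → [6,10); WM=8; [0,4) fires=3 [3,7) fires=2
i=8 t=9 v=5: → [9,13),[6,10); WM=8
i=9 t=11 v=9: → [9,13); WM=8
i=10 t=13 v=3: → [12,16); WM=8
i=11 t=12 v=1: → [12,16),[9,13); WM=12; [6,10) fires=3
i=12 t=15 v=5: → [15,19),[12,16); WM=12
i=13 t=16 v=3: → [15,19); WM=12
i=14 t=17 v=6: → [15,19); WM=12
i=15 t=19 v=2: → [18,22); WM=18; [9,13) fires=3 [12,16) fires=3
i=16 t=19 v=8: → [18,22); WM=18
i=17 t=21 v=3: → [21,25),[18,22); WM=18
i=18 t=21 v=5: → [21,25),[18,22); WM=18
i=19 t=21 v=6: → [21,25),[18,22); WM=20; [15,19) fires=3
i=20 t=22 v=3: → [21,25); WM=20
i=21 t=23 v=6: → [21,25); WM=20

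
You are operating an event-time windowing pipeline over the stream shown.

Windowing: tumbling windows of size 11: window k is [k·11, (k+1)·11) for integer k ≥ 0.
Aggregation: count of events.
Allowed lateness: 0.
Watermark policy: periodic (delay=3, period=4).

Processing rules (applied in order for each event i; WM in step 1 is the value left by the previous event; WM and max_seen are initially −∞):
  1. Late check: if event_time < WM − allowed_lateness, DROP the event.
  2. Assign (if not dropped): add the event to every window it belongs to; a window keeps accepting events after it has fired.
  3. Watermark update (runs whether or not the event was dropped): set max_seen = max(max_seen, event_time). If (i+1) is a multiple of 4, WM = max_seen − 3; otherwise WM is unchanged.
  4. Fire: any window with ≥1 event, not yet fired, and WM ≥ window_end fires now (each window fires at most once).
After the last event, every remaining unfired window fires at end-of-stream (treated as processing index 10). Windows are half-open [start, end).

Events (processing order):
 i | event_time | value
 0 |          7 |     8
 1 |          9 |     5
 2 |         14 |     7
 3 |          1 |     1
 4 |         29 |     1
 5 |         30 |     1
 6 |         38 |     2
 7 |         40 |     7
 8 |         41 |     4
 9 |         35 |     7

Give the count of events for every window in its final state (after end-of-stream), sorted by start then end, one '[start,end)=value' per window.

i=0 t=7 v=8: → [0,11); WM=−∞
i=1 t=9 v=5: → [0,11); WM=−∞
i=2 t=14 v=7: → [11,22); WM=−∞
i=3 t=1 v=1: → [0,11); WM=11; [0,11) fires=3
i=4 t=29 v=1: → [22,33); WM=11
i=5 t=30 v=1: → [22,33); WM=11
i=6 t=38 v=2: → [33,44); WM=11
i=7 t=40 v=7: → [33,44); WM=37; [11,22) fires=1 [22,33) fires=2
i=8 t=41 v=4: → [33,44); WM=37
i=9 t=35 v=7: DROP (t<37-0); WM=37

[0,11)=3 [11,22)=1 [22,33)=2 [33,44)=3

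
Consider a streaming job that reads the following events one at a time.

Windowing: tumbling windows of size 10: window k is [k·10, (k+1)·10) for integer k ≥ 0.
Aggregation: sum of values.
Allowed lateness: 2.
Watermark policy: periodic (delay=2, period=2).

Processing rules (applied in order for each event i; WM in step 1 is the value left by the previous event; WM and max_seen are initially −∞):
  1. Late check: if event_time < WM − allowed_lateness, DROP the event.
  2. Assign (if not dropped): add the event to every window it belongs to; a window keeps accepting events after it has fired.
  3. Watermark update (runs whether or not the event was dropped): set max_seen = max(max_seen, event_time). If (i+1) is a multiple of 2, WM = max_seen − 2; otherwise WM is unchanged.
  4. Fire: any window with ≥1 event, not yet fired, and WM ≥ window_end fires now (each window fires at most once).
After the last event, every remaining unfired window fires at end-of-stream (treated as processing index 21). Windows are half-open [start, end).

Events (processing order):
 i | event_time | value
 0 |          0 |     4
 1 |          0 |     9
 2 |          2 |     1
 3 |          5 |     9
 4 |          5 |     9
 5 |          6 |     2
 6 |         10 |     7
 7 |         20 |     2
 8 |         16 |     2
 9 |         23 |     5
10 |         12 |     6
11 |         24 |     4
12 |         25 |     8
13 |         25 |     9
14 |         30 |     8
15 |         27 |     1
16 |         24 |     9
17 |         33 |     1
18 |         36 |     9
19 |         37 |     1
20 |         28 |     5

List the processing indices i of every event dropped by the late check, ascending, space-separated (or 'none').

10 16 20

i=0 t=0 v=4: → [0,10); WM=−∞
i=1 t=0 v=9: → [0,10); WM=-2
i=2 t=2 v=1: → [0,10); WM=-2
i=3 t=5 v=9: → [0,10); WM=3
i=4 t=5 v=9: → [0,10); WM=3
i=5 t=6 v=2: → [0,10); WM=4
i=6 t=10 v=7: → [10,20); WM=4
i=7 t=20 v=2: → [20,30); WM=18; [0,10) fires=34
i=8 t=16 v=2: → [10,20); WM=18
i=9 t=23 v=5: → [20,30); WM=21; [10,20) fires=9
i=10 t=12 v=6: DROP (t<21-2); WM=21
i=11 t=24 v=4: → [20,30); WM=22
i=12 t=25 v=8: → [20,30); WM=22
i=13 t=25 v=9: → [20,30); WM=23
i=14 t=30 v=8: → [30,40); WM=23
i=15 t=27 v=1: → [20,30); WM=28
i=16 t=24 v=9: DROP (t<28-2); WM=28
i=17 t=33 v=1: → [30,40); WM=31; [20,30) fires=29
i=18 t=36 v=9: → [30,40); WM=31
i=19 t=37 v=1: → [30,40); WM=35
i=20 t=28 v=5: DROP (t<35-2); WM=35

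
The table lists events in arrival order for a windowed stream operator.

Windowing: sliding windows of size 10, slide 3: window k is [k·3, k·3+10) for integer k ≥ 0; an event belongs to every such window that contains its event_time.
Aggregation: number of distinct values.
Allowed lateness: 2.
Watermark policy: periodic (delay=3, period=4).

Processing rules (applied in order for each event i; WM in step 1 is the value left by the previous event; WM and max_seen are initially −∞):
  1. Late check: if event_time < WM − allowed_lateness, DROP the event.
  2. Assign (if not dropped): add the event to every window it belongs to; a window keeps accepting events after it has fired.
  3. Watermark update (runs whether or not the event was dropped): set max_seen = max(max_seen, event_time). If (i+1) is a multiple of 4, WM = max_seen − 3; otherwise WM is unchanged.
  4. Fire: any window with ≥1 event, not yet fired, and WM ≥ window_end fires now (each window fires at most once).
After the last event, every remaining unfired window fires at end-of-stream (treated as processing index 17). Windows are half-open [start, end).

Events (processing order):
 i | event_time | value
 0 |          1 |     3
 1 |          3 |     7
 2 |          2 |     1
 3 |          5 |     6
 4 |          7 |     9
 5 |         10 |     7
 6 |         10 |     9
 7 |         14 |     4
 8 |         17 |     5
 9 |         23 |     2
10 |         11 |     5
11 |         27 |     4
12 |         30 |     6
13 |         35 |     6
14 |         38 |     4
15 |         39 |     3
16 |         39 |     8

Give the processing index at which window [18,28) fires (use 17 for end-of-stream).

15

i=0 t=1 v=3: → [0,10); WM=−∞
i=1 t=3 v=7: → [3,13),[0,10); WM=−∞
i=2 t=2 v=1: → [0,10); WM=−∞
i=3 t=5 v=6: → [3,13),[0,10); WM=2
i=4 t=7 v=9: → [6,16),[3,13),[0,10); WM=2
i=5 t=10 v=7: → [9,19),[6,16),[3,13); WM=2
i=6 t=10 v=9: → [9,19),[6,16),[3,13); WM=2
i=7 t=14 v=4: → [12,22),[9,19),[6,16); WM=11; [0,10) fires=5
i=8 t=17 v=5: → [15,25),[12,22),[9,19); WM=11
i=9 t=23 v=2: → [21,31),[18,28),[15,25); WM=11
i=10 t=11 v=5: → [9,19),[6,16),[3,13); WM=11
i=11 t=27 v=4: → [27,37),[24,34),[21,31),[18,28); WM=24; [3,13) fires=4 [6,16) fires=4 [9,19) fires=4 [12,22) fires=2
i=12 t=30 v=6: → [30,40),[27,37),[24,34),[21,31); WM=24
i=13 t=35 v=6: → [33,43),[30,40),[27,37); WM=24
i=14 t=38 v=4: → [36,46),[33,43),[30,40); WM=24
i=15 t=39 v=3: → [39,49),[36,46),[33,43),[30,40); WM=36; [15,25) fires=2 [18,28) fires=2 [21,31) fires=3 [24,34) fires=2
i=16 t=39 v=8: → [39,49),[36,46),[33,43),[30,40); WM=36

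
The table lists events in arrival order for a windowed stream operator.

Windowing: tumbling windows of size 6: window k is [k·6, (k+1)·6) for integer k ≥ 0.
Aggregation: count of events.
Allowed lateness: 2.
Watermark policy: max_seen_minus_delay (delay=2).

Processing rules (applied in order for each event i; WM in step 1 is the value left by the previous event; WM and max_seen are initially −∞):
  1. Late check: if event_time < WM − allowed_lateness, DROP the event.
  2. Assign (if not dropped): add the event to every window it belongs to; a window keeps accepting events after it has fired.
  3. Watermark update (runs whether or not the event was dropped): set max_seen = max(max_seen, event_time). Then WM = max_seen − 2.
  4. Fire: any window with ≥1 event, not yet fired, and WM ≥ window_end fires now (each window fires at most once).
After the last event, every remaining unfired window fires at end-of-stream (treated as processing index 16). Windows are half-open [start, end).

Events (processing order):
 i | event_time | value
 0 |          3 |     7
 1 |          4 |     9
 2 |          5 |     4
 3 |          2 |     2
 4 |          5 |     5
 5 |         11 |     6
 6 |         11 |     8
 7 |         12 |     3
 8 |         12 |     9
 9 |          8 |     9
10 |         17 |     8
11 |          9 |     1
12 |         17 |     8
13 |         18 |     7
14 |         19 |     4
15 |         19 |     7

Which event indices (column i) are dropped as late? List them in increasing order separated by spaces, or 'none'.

11

i=0 t=3 v=7: → [0,6); WM=1
i=1 t=4 v=9: → [0,6); WM=2
i=2 t=5 v=4: → [0,6); WM=3
i=3 t=2 v=2: → [0,6); WM=3
i=4 t=5 v=5: → [0,6); WM=3
i=5 t=11 v=6: → [6,12); WM=9; [0,6) fires=5
i=6 t=11 v=8: → [6,12); WM=9
i=7 t=12 v=3: → [12,18); WM=10
i=8 t=12 v=9: → [12,18); WM=10
i=9 t=8 v=9: → [6,12); WM=10
i=10 t=17 v=8: → [12,18); WM=15; [6,12) fires=3
i=11 t=9 v=1: DROP (t<15-2); WM=15
i=12 t=17 v=8: → [12,18); WM=15
i=13 t=18 v=7: → [18,24); WM=16
i=14 t=19 v=4: → [18,24); WM=17
i=15 t=19 v=7: → [18,24); WM=17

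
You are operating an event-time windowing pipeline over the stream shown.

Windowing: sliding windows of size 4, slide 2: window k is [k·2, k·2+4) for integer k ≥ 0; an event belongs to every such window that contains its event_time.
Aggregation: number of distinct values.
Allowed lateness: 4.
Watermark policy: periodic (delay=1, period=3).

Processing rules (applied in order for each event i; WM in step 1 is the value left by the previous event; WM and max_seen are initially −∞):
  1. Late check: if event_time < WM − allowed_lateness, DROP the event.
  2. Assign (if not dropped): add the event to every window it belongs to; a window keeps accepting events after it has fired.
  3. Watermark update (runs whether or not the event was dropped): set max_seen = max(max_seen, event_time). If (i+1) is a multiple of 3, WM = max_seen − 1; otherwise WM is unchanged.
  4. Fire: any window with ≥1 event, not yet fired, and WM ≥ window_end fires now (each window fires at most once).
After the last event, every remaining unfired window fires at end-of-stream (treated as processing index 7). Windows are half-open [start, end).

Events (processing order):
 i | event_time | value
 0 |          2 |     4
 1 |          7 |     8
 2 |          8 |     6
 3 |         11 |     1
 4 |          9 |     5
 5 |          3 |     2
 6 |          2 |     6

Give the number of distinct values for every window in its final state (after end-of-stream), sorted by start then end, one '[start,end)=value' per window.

[0,4)=2 [2,6)=2 [4,8)=1 [6,10)=3 [8,12)=3 [10,14)=1

i=0 t=2 v=4: → [2,6),[0,4); WM=−∞
i=1 t=7 v=8: → [6,10),[4,8); WM=−∞
i=2 t=8 v=6: → [8,12),[6,10); WM=7; [0,4) fires=1 [2,6) fires=1
i=3 t=11 v=1: → [10,14),[8,12); WM=7
i=4 t=9 v=5: → [8,12),[6,10); WM=7
i=5 t=3 v=2: → [2,6),[0,4); WM=10; [4,8) fires=1 [6,10) fires=3
i=6 t=2 v=6: DROP (t<10-4); WM=10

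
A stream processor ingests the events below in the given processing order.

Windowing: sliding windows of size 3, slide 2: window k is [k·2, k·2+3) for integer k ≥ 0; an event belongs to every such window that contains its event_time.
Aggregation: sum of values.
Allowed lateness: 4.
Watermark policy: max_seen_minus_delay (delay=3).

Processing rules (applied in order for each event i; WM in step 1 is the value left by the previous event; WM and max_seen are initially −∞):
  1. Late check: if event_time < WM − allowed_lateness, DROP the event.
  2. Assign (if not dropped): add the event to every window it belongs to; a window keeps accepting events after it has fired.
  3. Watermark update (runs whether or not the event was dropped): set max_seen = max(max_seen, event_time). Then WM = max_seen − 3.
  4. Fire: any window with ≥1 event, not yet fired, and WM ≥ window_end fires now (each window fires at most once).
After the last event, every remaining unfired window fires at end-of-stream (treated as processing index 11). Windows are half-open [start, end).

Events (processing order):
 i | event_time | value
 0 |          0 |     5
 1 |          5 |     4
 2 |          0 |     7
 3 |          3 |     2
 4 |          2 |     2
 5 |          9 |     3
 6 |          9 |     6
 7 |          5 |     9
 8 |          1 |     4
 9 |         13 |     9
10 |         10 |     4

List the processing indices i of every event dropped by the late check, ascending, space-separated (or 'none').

i=0 t=0 v=5: → [0,3); WM=-3
i=1 t=5 v=4: → [4,7); WM=2
i=2 t=0 v=7: → [0,3); WM=2
i=3 t=3 v=2: → [2,5); WM=2
i=4 t=2 v=2: → [2,5),[0,3); WM=2
i=5 t=9 v=3: → [8,11); WM=6; [0,3) fires=14 [2,5) fires=4
i=6 t=9 v=6: → [8,11); WM=6
i=7 t=5 v=9: → [4,7); WM=6
i=8 t=1 v=4: DROP (t<6-4); WM=6
i=9 t=13 v=9: → [12,15); WM=10; [4,7) fires=13
i=10 t=10 v=4: → [10,13),[8,11); WM=10

8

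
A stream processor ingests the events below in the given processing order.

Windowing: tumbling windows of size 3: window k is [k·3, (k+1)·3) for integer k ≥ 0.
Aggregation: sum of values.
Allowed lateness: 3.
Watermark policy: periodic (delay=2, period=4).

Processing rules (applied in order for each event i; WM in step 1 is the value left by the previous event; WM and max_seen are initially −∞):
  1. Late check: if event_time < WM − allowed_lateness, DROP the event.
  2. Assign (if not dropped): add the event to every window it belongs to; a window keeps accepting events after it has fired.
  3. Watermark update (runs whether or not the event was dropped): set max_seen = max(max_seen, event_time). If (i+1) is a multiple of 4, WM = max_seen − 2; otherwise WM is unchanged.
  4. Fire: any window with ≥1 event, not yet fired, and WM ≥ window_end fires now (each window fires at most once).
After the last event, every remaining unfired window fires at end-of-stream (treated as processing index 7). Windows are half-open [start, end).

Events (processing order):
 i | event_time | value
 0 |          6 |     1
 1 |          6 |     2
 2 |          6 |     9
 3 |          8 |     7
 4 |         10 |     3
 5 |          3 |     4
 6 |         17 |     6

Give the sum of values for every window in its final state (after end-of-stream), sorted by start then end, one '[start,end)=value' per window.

i=0 t=6 v=1: → [6,9); WM=−∞
i=1 t=6 v=2: → [6,9); WM=−∞
i=2 t=6 v=9: → [6,9); WM=−∞
i=3 t=8 v=7: → [6,9); WM=6
i=4 t=10 v=3: → [9,12); WM=6
i=5 t=3 v=4: → [3,6); WM=6; [3,6) fires=4
i=6 t=17 v=6: → [15,18); WM=6

[3,6)=4 [6,9)=19 [9,12)=3 [15,18)=6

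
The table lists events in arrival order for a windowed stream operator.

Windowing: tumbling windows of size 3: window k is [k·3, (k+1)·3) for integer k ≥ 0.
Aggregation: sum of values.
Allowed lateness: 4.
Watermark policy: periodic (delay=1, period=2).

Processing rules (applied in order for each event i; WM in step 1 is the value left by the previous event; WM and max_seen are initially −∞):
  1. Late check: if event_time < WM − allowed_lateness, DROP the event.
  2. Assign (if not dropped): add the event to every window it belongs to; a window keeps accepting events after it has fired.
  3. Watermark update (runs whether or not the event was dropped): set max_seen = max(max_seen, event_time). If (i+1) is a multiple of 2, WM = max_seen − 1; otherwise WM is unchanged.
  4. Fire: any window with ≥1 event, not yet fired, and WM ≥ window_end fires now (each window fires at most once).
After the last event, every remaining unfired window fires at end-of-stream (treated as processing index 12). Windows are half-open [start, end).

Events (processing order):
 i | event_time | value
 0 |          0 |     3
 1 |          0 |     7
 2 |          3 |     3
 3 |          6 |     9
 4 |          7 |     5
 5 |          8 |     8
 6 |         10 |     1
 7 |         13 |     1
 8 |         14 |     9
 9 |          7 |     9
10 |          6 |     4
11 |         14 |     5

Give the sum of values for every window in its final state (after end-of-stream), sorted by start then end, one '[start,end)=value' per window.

i=0 t=0 v=3: → [0,3); WM=−∞
i=1 t=0 v=7: → [0,3); WM=-1
i=2 t=3 v=3: → [3,6); WM=-1
i=3 t=6 v=9: → [6,9); WM=5; [0,3) fires=10
i=4 t=7 v=5: → [6,9); WM=5
i=5 t=8 v=8: → [6,9); WM=7; [3,6) fires=3
i=6 t=10 v=1: → [9,12); WM=7
i=7 t=13 v=1: → [12,15); WM=12; [6,9) fires=22 [9,12) fires=1
i=8 t=14 v=9: → [12,15); WM=12
i=9 t=7 v=9: DROP (t<12-4); WM=13
i=10 t=6 v=4: DROP (t<13-4); WM=13
i=11 t=14 v=5: → [12,15); WM=13

[0,3)=10 [3,6)=3 [6,9)=22 [9,12)=1 [12,15)=15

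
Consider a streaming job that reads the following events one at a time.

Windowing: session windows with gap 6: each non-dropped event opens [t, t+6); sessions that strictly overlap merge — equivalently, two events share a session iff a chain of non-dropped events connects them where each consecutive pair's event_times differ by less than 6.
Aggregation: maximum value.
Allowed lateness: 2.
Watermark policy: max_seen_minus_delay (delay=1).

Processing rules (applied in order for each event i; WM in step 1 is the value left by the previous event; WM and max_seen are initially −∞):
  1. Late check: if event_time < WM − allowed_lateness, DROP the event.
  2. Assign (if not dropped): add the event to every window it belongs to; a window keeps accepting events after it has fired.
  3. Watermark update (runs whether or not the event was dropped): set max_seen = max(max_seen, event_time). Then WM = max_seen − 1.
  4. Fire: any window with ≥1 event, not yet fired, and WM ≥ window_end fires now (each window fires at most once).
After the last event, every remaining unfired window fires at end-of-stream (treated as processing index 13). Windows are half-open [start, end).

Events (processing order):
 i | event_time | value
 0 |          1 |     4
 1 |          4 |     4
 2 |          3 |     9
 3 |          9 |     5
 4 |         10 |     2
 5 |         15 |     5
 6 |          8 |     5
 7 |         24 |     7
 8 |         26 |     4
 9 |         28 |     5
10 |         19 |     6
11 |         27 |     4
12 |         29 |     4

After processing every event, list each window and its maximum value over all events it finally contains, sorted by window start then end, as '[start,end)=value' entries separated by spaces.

[1,21)=9 [24,35)=7

i=0 t=1 v=4: → [1,7); WM=0
i=1 t=4 v=4: → [1,10); WM=3
i=2 t=3 v=9: → [1,10); WM=3
i=3 t=9 v=5: → [1,15); WM=8
i=4 t=10 v=2: → [1,16); WM=9
i=5 t=15 v=5: → [1,21); WM=14
i=6 t=8 v=5: DROP (t<14-2); WM=14
i=7 t=24 v=7: → [24,30); WM=23
i=8 t=26 v=4: → [24,32); WM=25
i=9 t=28 v=5: → [24,34); WM=27
i=10 t=19 v=6: DROP (t<27-2); WM=27
i=11 t=27 v=4: → [24,34); WM=27
i=12 t=29 v=4: → [24,35); WM=28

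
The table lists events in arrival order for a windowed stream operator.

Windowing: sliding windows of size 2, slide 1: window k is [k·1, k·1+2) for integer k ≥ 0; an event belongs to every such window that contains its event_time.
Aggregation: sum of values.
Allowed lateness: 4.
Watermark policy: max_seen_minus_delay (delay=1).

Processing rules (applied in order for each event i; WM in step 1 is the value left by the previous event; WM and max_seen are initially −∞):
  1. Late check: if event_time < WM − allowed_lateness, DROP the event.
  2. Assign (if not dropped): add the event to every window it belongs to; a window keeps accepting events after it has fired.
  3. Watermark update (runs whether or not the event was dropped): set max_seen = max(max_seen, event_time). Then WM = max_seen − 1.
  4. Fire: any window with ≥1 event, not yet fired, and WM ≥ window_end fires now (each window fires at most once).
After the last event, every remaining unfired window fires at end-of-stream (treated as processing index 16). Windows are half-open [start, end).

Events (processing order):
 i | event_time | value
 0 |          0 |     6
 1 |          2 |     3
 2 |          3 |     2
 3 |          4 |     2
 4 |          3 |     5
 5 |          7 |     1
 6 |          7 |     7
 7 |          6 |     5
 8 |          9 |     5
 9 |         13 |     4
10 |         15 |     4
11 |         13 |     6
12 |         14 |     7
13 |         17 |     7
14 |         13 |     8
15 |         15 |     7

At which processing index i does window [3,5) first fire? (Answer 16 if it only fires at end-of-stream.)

5

i=0 t=0 v=6: → [0,2); WM=-1
i=1 t=2 v=3: → [2,4),[1,3); WM=1
i=2 t=3 v=2: → [3,5),[2,4); WM=2; [0,2) fires=6
i=3 t=4 v=2: → [4,6),[3,5); WM=3; [1,3) fires=3
i=4 t=3 v=5: → [3,5),[2,4); WM=3
i=5 t=7 v=1: → [7,9),[6,8); WM=6; [2,4) fires=10 [3,5) fires=9 [4,6) fires=2
i=6 t=7 v=7: → [7,9),[6,8); WM=6
i=7 t=6 v=5: → [6,8),[5,7); WM=6
i=8 t=9 v=5: → [9,11),[8,10); WM=8; [5,7) fires=5 [6,8) fires=13
i=9 t=13 v=4: → [13,15),[12,14); WM=12; [7,9) fires=8 [8,10) fires=5 [9,11) fires=5
i=10 t=15 v=4: → [15,17),[14,16); WM=14; [12,14) fires=4
i=11 t=13 v=6: → [13,15),[12,14); WM=14
i=12 t=14 v=7: → [14,16),[13,15); WM=14
i=13 t=17 v=7: → [17,19),[16,18); WM=16; [13,15) fires=17 [14,16) fires=11
i=14 t=13 v=8: → [13,15),[12,14); WM=16
i=15 t=15 v=7: → [15,17),[14,16); WM=16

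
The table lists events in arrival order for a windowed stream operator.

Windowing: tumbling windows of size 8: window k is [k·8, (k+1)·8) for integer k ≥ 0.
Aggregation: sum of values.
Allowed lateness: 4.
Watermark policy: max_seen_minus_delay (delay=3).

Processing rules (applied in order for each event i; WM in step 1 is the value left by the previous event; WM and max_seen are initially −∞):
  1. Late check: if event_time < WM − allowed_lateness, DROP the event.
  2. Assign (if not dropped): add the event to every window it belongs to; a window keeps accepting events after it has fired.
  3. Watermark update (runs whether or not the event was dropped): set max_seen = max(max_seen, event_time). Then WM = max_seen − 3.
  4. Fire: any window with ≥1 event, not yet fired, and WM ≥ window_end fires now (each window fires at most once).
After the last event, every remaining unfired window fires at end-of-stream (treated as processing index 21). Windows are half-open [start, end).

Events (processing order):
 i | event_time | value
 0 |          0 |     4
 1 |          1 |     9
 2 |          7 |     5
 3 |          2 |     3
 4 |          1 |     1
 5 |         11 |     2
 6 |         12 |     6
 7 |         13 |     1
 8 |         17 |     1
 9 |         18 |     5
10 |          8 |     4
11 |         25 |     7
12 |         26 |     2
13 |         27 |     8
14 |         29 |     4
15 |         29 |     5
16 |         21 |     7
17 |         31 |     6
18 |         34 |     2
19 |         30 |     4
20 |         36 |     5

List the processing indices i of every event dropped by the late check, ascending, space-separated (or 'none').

10 16

i=0 t=0 v=4: → [0,8); WM=-3
i=1 t=1 v=9: → [0,8); WM=-2
i=2 t=7 v=5: → [0,8); WM=4
i=3 t=2 v=3: → [0,8); WM=4
i=4 t=1 v=1: → [0,8); WM=4
i=5 t=11 v=2: → [8,16); WM=8; [0,8) fires=22
i=6 t=12 v=6: → [8,16); WM=9
i=7 t=13 v=1: → [8,16); WM=10
i=8 t=17 v=1: → [16,24); WM=14
i=9 t=18 v=5: → [16,24); WM=15
i=10 t=8 v=4: DROP (t<15-4); WM=15
i=11 t=25 v=7: → [24,32); WM=22; [8,16) fires=9
i=12 t=26 v=2: → [24,32); WM=23
i=13 t=27 v=8: → [24,32); WM=24; [16,24) fires=6
i=14 t=29 v=4: → [24,32); WM=26
i=15 t=29 v=5: → [24,32); WM=26
i=16 t=21 v=7: DROP (t<26-4); WM=26
i=17 t=31 v=6: → [24,32); WM=28
i=18 t=34 v=2: → [32,40); WM=31
i=19 t=30 v=4: → [24,32); WM=31
i=20 t=36 v=5: → [32,40); WM=33; [24,32) fires=36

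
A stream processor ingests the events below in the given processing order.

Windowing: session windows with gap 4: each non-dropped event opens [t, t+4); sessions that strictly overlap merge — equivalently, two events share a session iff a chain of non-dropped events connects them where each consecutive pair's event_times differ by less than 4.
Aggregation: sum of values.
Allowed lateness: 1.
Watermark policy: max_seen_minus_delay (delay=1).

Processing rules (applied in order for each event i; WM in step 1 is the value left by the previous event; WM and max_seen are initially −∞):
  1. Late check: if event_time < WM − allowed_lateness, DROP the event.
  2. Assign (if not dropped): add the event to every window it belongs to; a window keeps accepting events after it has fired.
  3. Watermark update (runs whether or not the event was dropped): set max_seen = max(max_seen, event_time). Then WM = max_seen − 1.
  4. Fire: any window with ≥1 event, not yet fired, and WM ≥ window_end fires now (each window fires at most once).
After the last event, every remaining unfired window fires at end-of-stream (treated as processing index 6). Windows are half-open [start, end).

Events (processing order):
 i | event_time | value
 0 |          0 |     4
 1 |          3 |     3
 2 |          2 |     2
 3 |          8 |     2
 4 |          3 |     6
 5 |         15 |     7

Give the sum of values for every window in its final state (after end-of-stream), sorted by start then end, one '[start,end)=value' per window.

[0,7)=9 [8,12)=2 [15,19)=7

i=0 t=0 v=4: → [0,4); WM=-1
i=1 t=3 v=3: → [0,7); WM=2
i=2 t=2 v=2: → [0,7); WM=2
i=3 t=8 v=2: → [8,12); WM=7
i=4 t=3 v=6: DROP (t<7-1); WM=7
i=5 t=15 v=7: → [15,19); WM=14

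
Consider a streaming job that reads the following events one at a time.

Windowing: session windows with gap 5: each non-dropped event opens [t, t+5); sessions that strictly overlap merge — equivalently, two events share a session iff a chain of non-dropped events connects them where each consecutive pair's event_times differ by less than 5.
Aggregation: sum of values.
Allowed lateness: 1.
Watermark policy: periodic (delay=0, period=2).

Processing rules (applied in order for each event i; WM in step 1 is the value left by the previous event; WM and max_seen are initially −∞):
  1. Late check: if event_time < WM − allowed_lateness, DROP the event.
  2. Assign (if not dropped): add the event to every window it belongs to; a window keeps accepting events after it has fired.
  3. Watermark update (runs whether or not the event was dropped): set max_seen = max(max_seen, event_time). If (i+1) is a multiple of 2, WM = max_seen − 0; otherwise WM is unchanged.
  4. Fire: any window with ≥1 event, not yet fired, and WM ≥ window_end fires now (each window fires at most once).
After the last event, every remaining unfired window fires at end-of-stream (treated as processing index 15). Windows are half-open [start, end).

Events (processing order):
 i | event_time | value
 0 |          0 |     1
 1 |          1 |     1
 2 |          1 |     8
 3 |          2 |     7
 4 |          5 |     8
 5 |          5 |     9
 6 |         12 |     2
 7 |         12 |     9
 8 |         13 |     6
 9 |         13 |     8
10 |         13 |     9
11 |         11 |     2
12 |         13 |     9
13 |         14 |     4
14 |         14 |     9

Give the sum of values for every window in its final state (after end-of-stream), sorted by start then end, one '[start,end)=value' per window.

i=0 t=0 v=1: → [0,5); WM=−∞
i=1 t=1 v=1: → [0,6); WM=1
i=2 t=1 v=8: → [0,6); WM=1
i=3 t=2 v=7: → [0,7); WM=2
i=4 t=5 v=8: → [0,10); WM=2
i=5 t=5 v=9: → [0,10); WM=5
i=6 t=12 v=2: → [12,17); WM=5
i=7 t=12 v=9: → [12,17); WM=12
i=8 t=13 v=6: → [12,18); WM=12
i=9 t=13 v=8: → [12,18); WM=13
i=10 t=13 v=9: → [12,18); WM=13
i=11 t=11 v=2: DROP (t<13-1); WM=13
i=12 t=13 v=9: → [12,18); WM=13
i=13 t=14 v=4: → [12,19); WM=14
i=14 t=14 v=9: → [12,19); WM=14

[0,10)=34 [12,19)=56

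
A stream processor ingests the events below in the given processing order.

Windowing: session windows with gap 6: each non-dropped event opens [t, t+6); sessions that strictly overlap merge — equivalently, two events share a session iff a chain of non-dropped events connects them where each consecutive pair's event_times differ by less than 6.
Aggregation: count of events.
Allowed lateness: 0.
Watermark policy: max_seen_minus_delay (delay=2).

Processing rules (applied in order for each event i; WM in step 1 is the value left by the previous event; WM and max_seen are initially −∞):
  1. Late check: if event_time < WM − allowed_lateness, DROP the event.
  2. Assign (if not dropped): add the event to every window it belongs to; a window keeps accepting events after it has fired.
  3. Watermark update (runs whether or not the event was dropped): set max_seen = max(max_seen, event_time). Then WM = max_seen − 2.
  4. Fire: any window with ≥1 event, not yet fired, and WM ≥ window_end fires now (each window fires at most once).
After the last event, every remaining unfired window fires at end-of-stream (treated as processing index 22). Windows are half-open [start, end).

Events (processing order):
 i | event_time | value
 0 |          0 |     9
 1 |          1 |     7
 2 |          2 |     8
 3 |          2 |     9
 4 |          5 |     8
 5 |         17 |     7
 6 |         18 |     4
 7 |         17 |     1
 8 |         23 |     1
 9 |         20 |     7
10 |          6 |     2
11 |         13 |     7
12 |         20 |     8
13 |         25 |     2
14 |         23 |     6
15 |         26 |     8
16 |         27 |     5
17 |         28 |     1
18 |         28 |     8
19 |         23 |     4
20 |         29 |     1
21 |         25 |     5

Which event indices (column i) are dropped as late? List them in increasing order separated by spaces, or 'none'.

9 10 11 12 19 21

i=0 t=0 v=9: → [0,6); WM=-2
i=1 t=1 v=7: → [0,7); WM=-1
i=2 t=2 v=8: → [0,8); WM=0
i=3 t=2 v=9: → [0,8); WM=0
i=4 t=5 v=8: → [0,11); WM=3
i=5 t=17 v=7: → [17,23); WM=15
i=6 t=18 v=4: → [17,24); WM=16
i=7 t=17 v=1: → [17,24); WM=16
i=8 t=23 v=1: → [17,29); WM=21
i=9 t=20 v=7: DROP (t<21-0); WM=21
i=10 t=6 v=2: DROP (t<21-0); WM=21
i=11 t=13 v=7: DROP (t<21-0); WM=21
i=12 t=20 v=8: DROP (t<21-0); WM=21
i=13 t=25 v=2: → [17,31); WM=23
i=14 t=23 v=6: → [17,31); WM=23
i=15 t=26 v=8: → [17,32); WM=24
i=16 t=27 v=5: → [17,33); WM=25
i=17 t=28 v=1: → [17,34); WM=26
i=18 t=28 v=8: → [17,34); WM=26
i=19 t=23 v=4: DROP (t<26-0); WM=26
i=20 t=29 v=1: → [17,35); WM=27
i=21 t=25 v=5: DROP (t<27-0); WM=27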